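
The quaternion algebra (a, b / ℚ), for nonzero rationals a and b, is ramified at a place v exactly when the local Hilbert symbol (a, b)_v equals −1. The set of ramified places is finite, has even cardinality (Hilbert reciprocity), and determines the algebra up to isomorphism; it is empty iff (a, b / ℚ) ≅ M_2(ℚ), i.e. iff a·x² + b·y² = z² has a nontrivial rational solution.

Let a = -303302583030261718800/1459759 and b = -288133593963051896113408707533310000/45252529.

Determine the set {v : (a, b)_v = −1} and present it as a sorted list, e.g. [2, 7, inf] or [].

Mod squares: a ≡ -479167, b ≡ -374699. Check v ∈ {∞, 2, 3, 5, 7, 13, 19, 29, 31, 37, 41}.
v=19: a=19^2·(≡10), b=19^3·(≡4) mod 19; (10|19)=-1, (4|19)=+1; (−1)^{2·3·9}·(-1)^3·(+1)^2 = -1.
v=∞: -479167 < 0 and -374699 < 0  ⇒  (a,b)_∞ = -1.
v=31: a=31^-3·(≡30), b=31^-4·(≡3) mod 31; (30|31)=-1, (3|31)=-1; (−1)^{-3·-4·15}·(-1)^-4·(-1)^-3 = -1.
v=29: a=29^1·(≡24), b=29^2·(≡14) mod 29; (24|29)=+1, (14|29)=-1; (−1)^{1·2·14}·(+1)^2·(-1)^1 = -1.
v=41: a=41^3·(≡23), b=41^5·(≡36) mod 41; (23|41)=+1, (36|41)=+1; (−1)^{3·5·20}·(+1)^5·(+1)^3 = +1.
v=13: a=13^1·(≡4), b=13^3·(≡2) mod 13; (4|13)=+1, (2|13)=-1; (−1)^{1·3·6}·(+1)^3·(-1)^1 = -1.
v=5: a=5^2·(≡2), b=5^4·(≡1) mod 5; (2|5)=-1, (1|5)=+1; (−1)^{2·4·2}·(-1)^4·(+1)^2 = +1.
v=2: v_2(a)=4, v_2(b)=4; units ≡ 1, 5 (mod 8); ε·ε+αω+βω = 0·0+4·1+4·0 ≡ 0  ⇒  (a,b)_2 = +1.
v=7: a=7^-2·(≡1), b=7^-2·(≡1) mod 7; (1|7)=+1, (1|7)=+1; (−1)^{-2·-2·3}·(+1)^-2·(+1)^-2 = +1.
v=37: a=37^2·(≡29), b=37^3·(≡10) mod 37; (29|37)=-1, (10|37)=+1; (−1)^{2·3·18}·(-1)^3·(+1)^2 = -1.
v=3: a=3^10·(≡2), b=3^18·(≡1) mod 3; (2|3)=-1, (1|3)=+1; (−1)^{10·18·1}·(-1)^18·(+1)^10 = +1.
(-479167, -374699 / ℚ) ramifies at {13, 19, 29, 31, 37, ∞}: a division algebra.

[13, 19, 29, 31, 37, inf]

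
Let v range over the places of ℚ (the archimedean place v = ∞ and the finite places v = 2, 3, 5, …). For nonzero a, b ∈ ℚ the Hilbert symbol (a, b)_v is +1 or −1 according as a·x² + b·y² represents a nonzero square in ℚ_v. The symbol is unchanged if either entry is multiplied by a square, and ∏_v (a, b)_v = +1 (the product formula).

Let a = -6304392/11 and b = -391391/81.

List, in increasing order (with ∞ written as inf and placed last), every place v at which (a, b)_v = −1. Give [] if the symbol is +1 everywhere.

Mod squares: a ≡ -23782, b ≡ -391391. Check v ∈ {∞, 2, 3, 7, 11, 13, 17, 23, 47}.
v=17: a=17^0·(≡13), b=17^1·(≡14) mod 17; (13|17)=+1, (14|17)=-1; (−1)^{0·1·8}·(+1)^1·(-1)^0 = +1.
v=23: a=23^1·(≡3), b=23^1·(≡6) mod 23; (3|23)=+1, (6|23)=+1; (−1)^{1·1·11}·(+1)^1·(+1)^1 = -1.
v=13: a=13^0·(≡8), b=13^1·(≡9) mod 13; (8|13)=-1, (9|13)=+1; (−1)^{0·1·6}·(-1)^1·(+1)^0 = -1.
v=47: a=47^1·(≡13), b=47^0·(≡27) mod 47; (13|47)=-1, (27|47)=+1; (−1)^{1·0·23}·(-1)^0·(+1)^1 = +1.
v=7: a=7^0·(≡1), b=7^1·(≡6) mod 7; (1|7)=+1, (6|7)=-1; (−1)^{0·1·3}·(+1)^1·(-1)^0 = +1.
v=∞: -23782 < 0 and -391391 < 0  ⇒  (a,b)_∞ = -1.
v=2: v_2(a)=3, v_2(b)=0; units ≡ 5, 1 (mod 8); ε·ε+αω+βω = 0·0+3·0+0·1 ≡ 0  ⇒  (a,b)_2 = +1.
v=3: a=3^6·(≡2), b=3^-4·(≡1) mod 3; (2|3)=-1, (1|3)=+1; (−1)^{6·-4·1}·(-1)^-4·(+1)^6 = +1.
v=11: a=11^-1·(≡5), b=11^1·(≡1) mod 11; (5|11)=+1, (1|11)=+1; (−1)^{-1·1·5}·(+1)^1·(+1)^-1 = -1.
(-23782, -391391 / ℚ) ramifies at {11, 13, 23, ∞}: a division algebra.

[11, 13, 23, inf]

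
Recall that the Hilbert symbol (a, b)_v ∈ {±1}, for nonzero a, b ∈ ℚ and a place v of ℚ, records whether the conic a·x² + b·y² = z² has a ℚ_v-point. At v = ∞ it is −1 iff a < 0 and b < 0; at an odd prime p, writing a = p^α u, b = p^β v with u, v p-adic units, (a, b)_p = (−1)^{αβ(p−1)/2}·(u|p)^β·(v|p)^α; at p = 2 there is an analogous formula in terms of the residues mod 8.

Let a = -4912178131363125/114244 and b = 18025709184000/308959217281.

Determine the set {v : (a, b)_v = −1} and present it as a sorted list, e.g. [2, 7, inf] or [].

Mod squares: a ≡ -1230789, b ≡ 665. Check v ∈ {∞, 2, 3, 5, 7, 11, 13, 19, 23, 29, 43, 47}.
v=43: a=43^1·(≡41), b=43^0·(≡39) mod 43; (41|43)=+1, (39|43)=-1; (−1)^{1·0·21}·(+1)^0·(-1)^1 = -1.
v=11: a=11^0·(≡9), b=11^-2·(≡5) mod 11; (9|11)=+1, (5|11)=+1; (−1)^{0·-2·5}·(+1)^-2·(+1)^0 = +1.
v=3: a=3^1·(≡2), b=3^2·(≡2) mod 3; (2|3)=-1, (2|3)=-1; (−1)^{1·2·1}·(-1)^2·(-1)^1 = -1.
v=2: v_2(a)=-2, v_2(b)=10; units ≡ 3, 1 (mod 8); ε·ε+αω+βω = 1·0+-2·0+10·1 ≡ 0  ⇒  (a,b)_2 = +1.
v=∞: -1230789 < 0 and 665 > 0  ⇒  (a,b)_∞ = +1.
v=7: a=7^3·(≡6), b=7^7·(≡1) mod 7; (6|7)=-1, (1|7)=+1; (−1)^{3·7·3}·(-1)^7·(+1)^3 = +1.
v=19: a=19^4·(≡12), b=19^1·(≡6) mod 19; (12|19)=-1, (6|19)=+1; (−1)^{4·1·9}·(-1)^1·(+1)^4 = -1.
v=29: a=29^1·(≡21), b=29^0·(≡19) mod 29; (21|29)=-1, (19|29)=-1; (−1)^{1·0·14}·(-1)^0·(-1)^1 = -1.
v=13: a=13^-4·(≡10), b=13^-6·(≡5) mod 13; (10|13)=+1, (5|13)=-1; (−1)^{-4·-6·6}·(+1)^-6·(-1)^-4 = +1.
v=5: a=5^4·(≡1), b=5^3·(≡2) mod 5; (1|5)=+1, (2|5)=-1; (−1)^{4·3·2}·(+1)^3·(-1)^4 = +1.
v=23: a=23^0·(≡5), b=23^-2·(≡21) mod 23; (5|23)=-1, (21|23)=-1; (−1)^{0·-2·11}·(-1)^-2·(-1)^0 = +1.
v=47: a=47^1·(≡41), b=47^0·(≡34) mod 47; (41|47)=-1, (34|47)=+1; (−1)^{1·0·23}·(-1)^0·(+1)^1 = +1.
Ram(-1230789, 665) = {3, 19, 29, 43}; no ℚ_3-point on the conic.

[3, 19, 29, 43]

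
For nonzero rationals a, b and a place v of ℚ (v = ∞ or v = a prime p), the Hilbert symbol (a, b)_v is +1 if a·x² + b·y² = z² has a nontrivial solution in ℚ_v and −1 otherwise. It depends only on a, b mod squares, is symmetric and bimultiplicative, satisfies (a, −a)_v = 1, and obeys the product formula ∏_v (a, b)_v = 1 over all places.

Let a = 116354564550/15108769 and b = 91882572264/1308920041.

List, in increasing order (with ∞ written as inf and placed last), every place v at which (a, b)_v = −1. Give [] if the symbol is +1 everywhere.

Mod squares: a ≡ 38, b ≡ 20026. Check v ∈ {∞, 2, 3, 5, 7, 11, 13, 17, 19, 23, 31}.
v=3: a=3^2·(≡2), b=3^4·(≡1) mod 3; (2|3)=-1, (1|3)=+1; (−1)^{2·4·1}·(-1)^4·(+1)^2 = +1.
v=7: a=7^2·(≡3), b=7^2·(≡5) mod 7; (3|7)=-1, (5|7)=-1; (−1)^{2·2·3}·(-1)^2·(-1)^2 = +1.
v=13: a=13^-4·(≡9), b=13^-2·(≡2) mod 13; (9|13)=+1, (2|13)=-1; (−1)^{-4·-2·6}·(+1)^-2·(-1)^-4 = +1.
v=17: a=17^2·(≡9), b=17^3·(≡14) mod 17; (9|17)=+1, (14|17)=-1; (−1)^{2·3·8}·(+1)^3·(-1)^2 = +1.
v=2: v_2(a)=1, v_2(b)=3; units ≡ 3, 5 (mod 8); ε·ε+αω+βω = 1·0+1·1+3·1 ≡ 0  ⇒  (a,b)_2 = +1.
v=31: a=31^2·(≡8), b=31^1·(≡12) mod 31; (8|31)=+1, (12|31)=-1; (−1)^{2·1·15}·(+1)^1·(-1)^2 = +1.
v=23: a=23^-2·(≡19), b=23^-2·(≡12) mod 23; (19|23)=-1, (12|23)=+1; (−1)^{-2·-2·11}·(-1)^-2·(+1)^-2 = +1.
v=11: a=11^0·(≡3), b=11^-4·(≡8) mod 11; (3|11)=+1, (8|11)=-1; (−1)^{0·-4·5}·(+1)^-4·(-1)^0 = +1.
v=∞: 38 > 0 and 20026 > 0  ⇒  (a,b)_∞ = +1.
v=19: a=19^1·(≡14), b=19^1·(≡6) mod 19; (14|19)=-1, (6|19)=+1; (−1)^{1·1·9}·(-1)^1·(+1)^1 = +1.
v=5: a=5^2·(≡3), b=5^0·(≡4) mod 5; (3|5)=-1, (4|5)=+1; (−1)^{2·0·2}·(-1)^0·(+1)^2 = +1.
Ram(a, b) = ∅: the form 38·x² + 20026·y² − z² is isotropic over every ℚ_v, so by Hasse–Minkowski it is isotropic over ℚ.

[]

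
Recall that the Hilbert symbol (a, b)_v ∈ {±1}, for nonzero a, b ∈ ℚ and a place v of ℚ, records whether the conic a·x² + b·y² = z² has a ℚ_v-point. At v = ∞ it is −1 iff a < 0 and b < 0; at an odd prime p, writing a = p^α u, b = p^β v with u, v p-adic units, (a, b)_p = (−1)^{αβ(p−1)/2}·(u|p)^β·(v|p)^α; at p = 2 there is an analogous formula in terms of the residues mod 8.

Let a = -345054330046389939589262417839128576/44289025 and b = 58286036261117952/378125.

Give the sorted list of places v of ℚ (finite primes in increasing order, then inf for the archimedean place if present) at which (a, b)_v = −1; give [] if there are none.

[2, 7, 19, 23, 41, 47]

Mod squares: a ≡ -104006, b ≡ 6224210. Check v ∈ {∞, 2, 3, 5, 7, 11, 17, 19, 23, 41, 47}.
v=17: a=17^3·(≡4), b=17^1·(≡16) mod 17; (4|17)=+1, (16|17)=+1; (−1)^{3·1·8}·(+1)^1·(+1)^3 = +1.
v=23: a=23^5·(≡8), b=23^2·(≡21) mod 23; (8|23)=+1, (21|23)=-1; (−1)^{5·2·11}·(+1)^2·(-1)^5 = -1.
v=41: a=41^2·(≡7), b=41^1·(≡11) mod 41; (7|41)=-1, (11|41)=-1; (−1)^{2·1·20}·(-1)^1·(-1)^2 = -1.
v=3: a=3^4·(≡1), b=3^2·(≡2) mod 3; (1|3)=+1, (2|3)=-1; (−1)^{4·2·1}·(+1)^2·(-1)^4 = +1.
v=∞: -104006 < 0 and 6224210 > 0  ⇒  (a,b)_∞ = +1.
v=5: a=5^-2·(≡4), b=5^-5·(≡2) mod 5; (4|5)=+1, (2|5)=-1; (−1)^{-2·-5·2}·(+1)^-5·(-1)^-2 = +1.
v=19: a=19^3·(≡4), b=19^1·(≡11) mod 19; (4|19)=+1, (11|19)=+1; (−1)^{3·1·9}·(+1)^1·(+1)^3 = -1.
v=2: v_2(a)=17, v_2(b)=13; units ≡ 5, 1 (mod 8); ε·ε+αω+βω = 0·0+17·0+13·1 ≡ 1  ⇒  (a,b)_2 = -1.
v=11: a=11^-6·(≡7), b=11^-2·(≡1) mod 11; (7|11)=-1, (1|11)=+1; (−1)^{-6·-2·5}·(-1)^-2·(+1)^-6 = +1.
v=47: a=47^2·(≡38), b=47^1·(≡40) mod 47; (38|47)=-1, (40|47)=-1; (−1)^{2·1·23}·(-1)^1·(-1)^2 = -1.
v=7: a=7^9·(≡6), b=7^4·(≡3) mod 7; (6|7)=-1, (3|7)=-1; (−1)^{9·4·3}·(-1)^4·(-1)^9 = -1.
|Ram(-104006, 6224210)| = 6, even; anisotropic at {2, 7, 19, 23, 41, 47}.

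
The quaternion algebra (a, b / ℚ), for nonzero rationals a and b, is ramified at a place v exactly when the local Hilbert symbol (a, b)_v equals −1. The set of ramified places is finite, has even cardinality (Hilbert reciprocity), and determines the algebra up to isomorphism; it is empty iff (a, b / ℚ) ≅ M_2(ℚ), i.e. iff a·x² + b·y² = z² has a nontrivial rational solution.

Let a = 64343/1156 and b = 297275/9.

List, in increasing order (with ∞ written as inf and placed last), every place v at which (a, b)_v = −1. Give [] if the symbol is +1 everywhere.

Mod squares: a ≡ 47, b ≡ 11891. Check v ∈ {∞, 2, 3, 5, 11, 17, 23, 37, 47}.
v=2: v_2(a)=-2, v_2(b)=0; units ≡ 7, 3 (mod 8); ε·ε+αω+βω = 1·1+-2·1+0·0 ≡ 1  ⇒  (a,b)_2 = -1.
v=∞: 47 > 0 and 11891 > 0  ⇒  (a,b)_∞ = +1.
v=37: a=37^2·(≡34), b=37^0·(≡6) mod 37; (34|37)=+1, (6|37)=-1; (−1)^{2·0·18}·(+1)^0·(-1)^2 = +1.
v=3: a=3^0·(≡2), b=3^-2·(≡2) mod 3; (2|3)=-1, (2|3)=-1; (−1)^{0·-2·1}·(-1)^-2·(-1)^0 = +1.
v=11: a=11^0·(≡4), b=11^1·(≡1) mod 11; (4|11)=+1, (1|11)=+1; (−1)^{0·1·5}·(+1)^1·(+1)^0 = +1.
v=5: a=5^0·(≡3), b=5^2·(≡4) mod 5; (3|5)=-1, (4|5)=+1; (−1)^{0·2·2}·(-1)^2·(+1)^0 = +1.
v=17: a=17^-2·(≡8), b=17^0·(≡9) mod 17; (8|17)=+1, (9|17)=+1; (−1)^{-2·0·8}·(+1)^0·(+1)^-2 = +1.
v=47: a=47^1·(≡17), b=47^1·(≡3) mod 47; (17|47)=+1, (3|47)=+1; (−1)^{1·1·23}·(+1)^1·(+1)^1 = -1.
v=23: a=23^0·(≡2), b=23^1·(≡5) mod 23; (2|23)=+1, (5|23)=-1; (−1)^{0·1·11}·(+1)^1·(-1)^0 = +1.
|Ram(47, 11891)| = 2, even; anisotropic at {2, 47}.

[2, 47]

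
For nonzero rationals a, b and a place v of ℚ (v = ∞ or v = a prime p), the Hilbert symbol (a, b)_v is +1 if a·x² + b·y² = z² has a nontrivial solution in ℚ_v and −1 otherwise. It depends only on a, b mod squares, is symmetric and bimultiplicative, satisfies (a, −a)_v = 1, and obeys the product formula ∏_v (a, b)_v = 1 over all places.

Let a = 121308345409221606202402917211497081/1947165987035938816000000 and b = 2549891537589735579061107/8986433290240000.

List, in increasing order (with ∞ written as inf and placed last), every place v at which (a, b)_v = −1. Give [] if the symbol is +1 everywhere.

[13, 17]

(a, b) ≡ (12441, 187) mod (ℚ^×)²; places V = {2, 3, 5, 7, 11, 13, 17, 23, 29, ∞}.
(a,b)_5: α=-6, u≡4; β=-4, v≡3 (mod 5); (4|5)=+1, (3|5)=-1; sign (−1)^0·+1^-4·-1^-6 = +1.
(a,b)_17: α=4, u≡11; β=3, v≡12 (mod 17); (11|17)=-1, (12|17)=-1; sign (−1)^0·-1^3·-1^4 = -1.
(a,b)_29: α=3, u≡16; β=2, v≡6 (mod 29); (16|29)=+1, (6|29)=+1; sign (−1)^0·+1^2·+1^3 = +1.
(a,b)_7: α=-2, u≡4; β=-2, v≡3 (mod 7); (4|7)=+1, (3|7)=-1; sign (−1)^0·+1^-2·-1^-2 = +1.
(a,b)_23: α=-6, u≡11; β=-4, v≡16 (mod 23); (11|23)=-1, (16|23)=+1; sign (−1)^0·-1^-4·+1^-6 = +1.
(a,b)_13: α=9, u≡7; β=6, v≡2 (mod 13); (7|13)=-1, (2|13)=-1; sign (−1)^0·-1^6·-1^9 = -1.
(a,b)_11: α=11, u≡9; β=7, v≡2 (mod 11); (9|11)=+1, (2|11)=-1; sign (−1)^1·+1^7·-1^11 = +1.
(a,b)_∞: sgn(12441)=+, sgn(187)=+, so +1.
(a,b)_2: α=-34, β=-20; u≡1, v≡3 (mod 8); ε(u)ε(v)=0·1, αω(v)=-34·1, βω(u)=-20·0; sum ≡ 0  ⇒  +1.
(a,b)_3: α=9, u≡1; β=8, v≡1 (mod 3); (1|3)=+1, (1|3)=+1; sign (−1)^0·+1^8·+1^9 = +1.
Ram(12441, 187) = {13, 17}; no ℚ_13-point on the conic.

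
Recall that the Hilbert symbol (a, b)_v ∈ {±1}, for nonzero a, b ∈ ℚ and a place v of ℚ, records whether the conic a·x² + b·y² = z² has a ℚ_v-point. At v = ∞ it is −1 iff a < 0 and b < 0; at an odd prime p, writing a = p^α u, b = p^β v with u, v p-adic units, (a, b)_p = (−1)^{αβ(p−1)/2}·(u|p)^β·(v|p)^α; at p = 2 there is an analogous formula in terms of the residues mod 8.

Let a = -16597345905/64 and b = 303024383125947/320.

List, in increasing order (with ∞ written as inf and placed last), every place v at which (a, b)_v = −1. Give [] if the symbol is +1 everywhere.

[2, 3, 5, 17, 23, 31]

(a, b) ≡ (-7905, 181815) mod (ℚ^×)²; places V = {2, 3, 5, 7, 17, 23, 31, ∞}.
(a,b)_2: α=-6, β=-6; u≡7, v≡7 (mod 8); ε(u)ε(v)=1·1, αω(v)=-6·0, βω(u)=-6·0; sum ≡ 1  ⇒  -1.
(a,b)_7: α=2, u≡3; β=4, v≡1 (mod 7); (3|7)=-1, (1|7)=+1; sign (−1)^0·-1^4·+1^2 = +1.
(a,b)_17: α=1, u≡7; β=1, v≡9 (mod 17); (7|17)=-1, (9|17)=+1; sign (−1)^0·-1^1·+1^1 = -1.
(a,b)_23: α=2, u≡14; β=3, v≡1 (mod 23); (14|23)=-1, (1|23)=+1; sign (−1)^0·-1^3·+1^2 = -1.
(a,b)_5: α=1, u≡1; β=-1, v≡3 (mod 5); (1|5)=+1, (3|5)=-1; sign (−1)^0·+1^-1·-1^1 = -1.
(a,b)_∞: sgn(-7905)=−, sgn(181815)=+, so +1.
(a,b)_3: α=5, u≡2; β=9, v≡2 (mod 3); (2|3)=-1, (2|3)=-1; sign (−1)^1·-1^9·-1^5 = -1.
(a,b)_31: α=1, u≡24; β=1, v≡30 (mod 31); (24|31)=-1, (30|31)=-1; sign (−1)^1·-1^1·-1^1 = -1.
(-7905, 181815 / ℚ) ramifies at {2, 3, 5, 17, 23, 31}: a division algebra.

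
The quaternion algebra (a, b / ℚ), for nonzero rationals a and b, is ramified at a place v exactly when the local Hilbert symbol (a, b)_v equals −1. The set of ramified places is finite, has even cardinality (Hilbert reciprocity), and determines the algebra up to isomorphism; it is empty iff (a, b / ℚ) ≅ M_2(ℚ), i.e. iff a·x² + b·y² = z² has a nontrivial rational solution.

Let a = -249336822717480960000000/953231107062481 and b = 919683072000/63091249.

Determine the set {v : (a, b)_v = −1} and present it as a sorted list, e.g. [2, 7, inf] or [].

Mod squares: a ≡ -110, b ≡ 770. Check v ∈ {∞, 2, 3, 5, 7, 11, 13, 23, 41, 47}.
v=41: a=41^2·(≡29), b=41^0·(≡20) mod 41; (29|41)=-1, (20|41)=+1; (−1)^{2·0·20}·(-1)^0·(+1)^2 = +1.
v=3: a=3^8·(≡1), b=3^6·(≡2) mod 3; (1|3)=+1, (2|3)=-1; (−1)^{8·6·1}·(+1)^6·(-1)^8 = +1.
v=2: v_2(a)=29, v_2(b)=17; units ≡ 1, 1 (mod 8); ε·ε+αω+βω = 0·0+29·0+17·0 ≡ 0  ⇒  (a,b)_2 = +1.
v=∞: -110 < 0 and 770 > 0  ⇒  (a,b)_∞ = +1.
v=23: a=23^-2·(≡11), b=23^0·(≡15) mod 23; (11|23)=-1, (15|23)=-1; (−1)^{-2·0·11}·(-1)^0·(-1)^-2 = +1.
v=11: a=11^1·(≡4), b=11^1·(≡5) mod 11; (4|11)=+1, (5|11)=+1; (−1)^{1·1·5}·(+1)^1·(+1)^1 = -1.
v=47: a=47^-2·(≡22), b=47^-2·(≡12) mod 47; (22|47)=-1, (12|47)=+1; (−1)^{-2·-2·23}·(-1)^-2·(+1)^-2 = +1.
v=5: a=5^7·(≡2), b=5^3·(≡4) mod 5; (2|5)=-1, (4|5)=+1; (−1)^{7·3·2}·(-1)^3·(+1)^7 = -1.
v=7: a=7^2·(≡4), b=7^1·(≡3) mod 7; (4|7)=+1, (3|7)=-1; (−1)^{2·1·3}·(+1)^1·(-1)^2 = +1.
v=13: a=13^-8·(≡8), b=13^-4·(≡9) mod 13; (8|13)=-1, (9|13)=+1; (−1)^{-8·-4·6}·(-1)^-4·(+1)^-8 = +1.
Ram(-110, 770) = {5, 11}; no ℚ_5-point on the conic.

[5, 11]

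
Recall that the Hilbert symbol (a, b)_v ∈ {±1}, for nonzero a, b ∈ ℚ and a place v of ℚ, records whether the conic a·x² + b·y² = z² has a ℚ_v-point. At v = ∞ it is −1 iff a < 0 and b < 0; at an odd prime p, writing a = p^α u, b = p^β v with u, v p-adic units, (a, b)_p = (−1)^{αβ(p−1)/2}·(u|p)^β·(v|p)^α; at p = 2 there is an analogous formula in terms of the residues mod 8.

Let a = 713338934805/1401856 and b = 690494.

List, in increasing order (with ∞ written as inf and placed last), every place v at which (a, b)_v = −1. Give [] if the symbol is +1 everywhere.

[2, 37, 41, 43]

Mod squares: a ≡ 205, b ≡ 690494. Check v ∈ {∞, 2, 3, 5, 7, 31, 37, 41, 43, 53}.
v=37: a=37^-2·(≡8), b=37^1·(≡14) mod 37; (8|37)=-1, (14|37)=-1; (−1)^{-2·1·18}·(-1)^1·(-1)^-2 = -1.
v=3: a=3^2·(≡1), b=3^0·(≡2) mod 3; (1|3)=+1, (2|3)=-1; (−1)^{2·0·1}·(+1)^0·(-1)^2 = +1.
v=31: a=31^0·(≡5), b=31^1·(≡16) mod 31; (5|31)=+1, (16|31)=+1; (−1)^{0·1·15}·(+1)^1·(+1)^0 = +1.
v=7: a=7^2·(≡2), b=7^1·(≡5) mod 7; (2|7)=+1, (5|7)=-1; (−1)^{2·1·3}·(+1)^1·(-1)^2 = +1.
v=41: a=41^1·(≡20), b=41^0·(≡13) mod 41; (20|41)=+1, (13|41)=-1; (−1)^{1·0·20}·(+1)^0·(-1)^1 = -1.
v=53: a=53^4·(≡42), b=53^0·(≡10) mod 53; (42|53)=+1, (10|53)=+1; (−1)^{4·0·26}·(+1)^0·(+1)^4 = +1.
v=∞: 205 > 0 and 690494 > 0  ⇒  (a,b)_∞ = +1.
v=5: a=5^1·(≡1), b=5^0·(≡4) mod 5; (1|5)=+1, (4|5)=+1; (−1)^{1·0·2}·(+1)^0·(+1)^1 = +1.
v=2: v_2(a)=-10, v_2(b)=1; units ≡ 5, 7 (mod 8); ε·ε+αω+βω = 0·1+-10·0+1·1 ≡ 1  ⇒  (a,b)_2 = -1.
v=43: a=43^0·(≡2), b=43^1·(≡19) mod 43; (2|43)=-1, (19|43)=-1; (−1)^{0·1·21}·(-1)^1·(-1)^0 = -1.
|Ram(205, 690494)| = 4, even; anisotropic at {2, 37, 41, 43}.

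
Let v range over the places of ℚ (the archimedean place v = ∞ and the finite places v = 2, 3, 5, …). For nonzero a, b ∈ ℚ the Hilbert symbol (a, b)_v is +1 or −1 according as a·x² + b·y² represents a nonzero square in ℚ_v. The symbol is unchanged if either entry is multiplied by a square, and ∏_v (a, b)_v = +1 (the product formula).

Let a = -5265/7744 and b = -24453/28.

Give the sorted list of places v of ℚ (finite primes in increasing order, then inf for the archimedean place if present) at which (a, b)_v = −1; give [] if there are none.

[7, inf]

(a, b) ≡ (-65, -19019) mod (ℚ^×)²; places V = {2, 3, 5, 7, 11, 13, 19, ∞}.
(a,b)_∞: sgn(-65)=−, sgn(-19019)=−, so -1.
(a,b)_7: α=0, u≡3; β=-1, v≡3 (mod 7); (3|7)=-1, (3|7)=-1; sign (−1)^0·-1^-1·-1^0 = -1.
(a,b)_2: α=-6, β=-2; u≡7, v≡5 (mod 8); ε(u)ε(v)=1·0, αω(v)=-6·1, βω(u)=-2·0; sum ≡ 0  ⇒  +1.
(a,b)_13: α=1, u≡7; β=1, v≡2 (mod 13); (7|13)=-1, (2|13)=-1; sign (−1)^0·-1^1·-1^1 = +1.
(a,b)_11: α=-2, u≡9; β=1, v≡9 (mod 11); (9|11)=+1, (9|11)=+1; sign (−1)^0·+1^1·+1^-2 = +1.
(a,b)_3: α=4, u≡1; β=2, v≡1 (mod 3); (1|3)=+1, (1|3)=+1; sign (−1)^0·+1^2·+1^4 = +1.
(a,b)_19: α=0, u≡5; β=1, v≡9 (mod 19); (5|19)=+1, (9|19)=+1; sign (−1)^0·+1^1·+1^0 = +1.
(a,b)_5: α=1, u≡3; β=0, v≡4 (mod 5); (3|5)=-1, (4|5)=+1; sign (−1)^0·-1^0·+1^1 = +1.
(-65, -19019 / ℚ) ramifies at {7, ∞}: a division algebra.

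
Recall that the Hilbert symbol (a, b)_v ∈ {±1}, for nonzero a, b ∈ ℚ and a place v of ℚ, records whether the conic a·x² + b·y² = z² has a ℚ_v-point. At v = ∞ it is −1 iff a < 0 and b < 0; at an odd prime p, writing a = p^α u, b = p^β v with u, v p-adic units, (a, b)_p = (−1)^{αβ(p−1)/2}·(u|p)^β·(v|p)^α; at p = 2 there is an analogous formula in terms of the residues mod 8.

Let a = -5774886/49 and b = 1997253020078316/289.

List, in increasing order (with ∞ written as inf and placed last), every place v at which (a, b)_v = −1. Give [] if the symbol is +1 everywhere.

(a, b) ≡ (-641654, 11) mod (ℚ^×)²; places V = {2, 3, 7, 11, 13, 17, 23, 29, 37, ∞}.
(a,b)_7: α=-2, u≡2; β=2, v≡4 (mod 7); (2|7)=+1, (4|7)=+1; sign (−1)^0·+1^2·+1^-2 = +1.
(a,b)_2: α=1, β=2; u≡5, v≡3 (mod 8); ε(u)ε(v)=0·1, αω(v)=1·1, βω(u)=2·1; sum ≡ 1  ⇒  -1.
(a,b)_∞: sgn(-641654)=−, sgn(11)=+, so +1.
(a,b)_29: α=1, u≡28; β=2, v≡21 (mod 29); (28|29)=+1, (21|29)=-1; sign (−1)^0·+1^2·-1^1 = -1.
(a,b)_23: α=1, u≡3; β=2, v≡14 (mod 23); (3|23)=+1, (14|23)=-1; sign (−1)^0·+1^2·-1^1 = -1.
(a,b)_13: α=1, u≡4; β=2, v≡6 (mod 13); (4|13)=+1, (6|13)=-1; sign (−1)^0·+1^2·-1^1 = -1.
(a,b)_11: α=0, u≡3; β=1, v≡5 (mod 11); (3|11)=+1, (5|11)=+1; sign (−1)^0·+1^1·+1^0 = +1.
(a,b)_37: α=1, u≡36; β=2, v≡26 (mod 37); (36|37)=+1, (26|37)=+1; sign (−1)^0·+1^2·+1^1 = +1.
(a,b)_3: α=2, u≡1; β=2, v≡2 (mod 3); (1|3)=+1, (2|3)=-1; sign (−1)^0·+1^2·-1^2 = +1.
(a,b)_17: α=0, u≡10; β=-2, v≡12 (mod 17); (10|17)=-1, (12|17)=-1; sign (−1)^0·-1^-2·-1^0 = +1.
|Ram(-641654, 11)| = 4, even; anisotropic at {2, 13, 23, 29}.

[2, 13, 23, 29]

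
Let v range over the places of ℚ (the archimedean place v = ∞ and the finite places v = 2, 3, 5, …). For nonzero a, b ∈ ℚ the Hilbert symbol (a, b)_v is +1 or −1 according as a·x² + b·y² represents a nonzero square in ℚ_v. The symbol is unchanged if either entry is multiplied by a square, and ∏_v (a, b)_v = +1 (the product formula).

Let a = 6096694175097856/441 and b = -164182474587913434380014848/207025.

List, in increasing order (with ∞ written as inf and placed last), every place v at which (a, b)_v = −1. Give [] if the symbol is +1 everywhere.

(a, b) ≡ (35942281, -37) mod (ℚ^×)²; places V = {2, 3, 5, 7, 11, 13, 19, 29, 37, 41, 43, ∞}.
(a,b)_5: α=0, u≡1; β=-2, v≡2 (mod 5); (1|5)=+1, (2|5)=-1; sign (−1)^0·+1^-2·-1^0 = +1.
(a,b)_∞: sgn(35942281)=+, sgn(-37)=−, so +1.
(a,b)_41: α=1, u≡18; β=2, v≡20 (mod 41); (18|41)=+1, (20|41)=+1; sign (−1)^0·+1^2·+1^1 = +1.
(a,b)_3: α=-2, u≡1; β=4, v≡2 (mod 3); (1|3)=+1, (2|3)=-1; sign (−1)^0·+1^4·-1^-2 = +1.
(a,b)_29: α=1, u≡24; β=2, v≡3 (mod 29); (24|29)=+1, (3|29)=-1; sign (−1)^0·+1^2·-1^1 = -1.
(a,b)_43: α=1, u≡32; β=2, v≡13 (mod 43); (32|43)=-1, (13|43)=+1; sign (−1)^0·-1^2·+1^1 = +1.
(a,b)_7: α=-2, u≡4; β=-2, v≡5 (mod 7); (4|7)=+1, (5|7)=-1; sign (−1)^0·+1^-2·-1^-2 = +1.
(a,b)_19: α=1, u≡12; β=2, v≡6 (mod 19); (12|19)=-1, (6|19)=+1; sign (−1)^0·-1^2·+1^1 = +1.
(a,b)_13: α=0, u≡8; β=-2, v≡8 (mod 13); (8|13)=-1, (8|13)=-1; sign (−1)^0·-1^-2·-1^0 = +1.
(a,b)_37: α=3, u≡8; β=5, v≡26 (mod 37); (8|37)=-1, (26|37)=+1; sign (−1)^0·-1^5·+1^3 = -1.
(a,b)_11: α=2, u≡5; β=2, v≡7 (mod 11); (5|11)=+1, (7|11)=-1; sign (−1)^0·+1^2·-1^2 = +1.
(a,b)_2: α=10, β=8; u≡1, v≡3 (mod 8); ε(u)ε(v)=0·1, αω(v)=10·1, βω(u)=8·0; sum ≡ 0  ⇒  +1.
Ram(35942281, -37) = {29, 37}; no ℚ_29-point on the conic.

[29, 37]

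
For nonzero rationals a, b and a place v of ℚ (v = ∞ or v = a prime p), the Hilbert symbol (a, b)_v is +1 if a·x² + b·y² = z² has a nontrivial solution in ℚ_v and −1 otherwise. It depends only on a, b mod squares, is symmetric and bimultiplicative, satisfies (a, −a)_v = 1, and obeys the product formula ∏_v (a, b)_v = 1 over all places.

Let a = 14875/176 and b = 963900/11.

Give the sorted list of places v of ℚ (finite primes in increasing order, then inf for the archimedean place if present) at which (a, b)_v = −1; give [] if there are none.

[11, 17]

(a, b) ≡ (6545, 1309) mod (ℚ^×)²; places V = {2, 3, 5, 7, 11, 17, ∞}.
(a,b)_17: α=1, u≡7; β=1, v≡2 (mod 17); (7|17)=-1, (2|17)=+1; sign (−1)^0·-1^1·+1^1 = -1.
(a,b)_2: α=-4, β=2; u≡1, v≡5 (mod 8); ε(u)ε(v)=0·0, αω(v)=-4·1, βω(u)=2·0; sum ≡ 0  ⇒  +1.
(a,b)_∞: sgn(6545)=+, sgn(1309)=+, so +1.
(a,b)_5: α=3, u≡4; β=2, v≡1 (mod 5); (4|5)=+1, (1|5)=+1; sign (−1)^0·+1^2·+1^3 = +1.
(a,b)_11: α=-1, u≡5; β=-1, v≡3 (mod 11); (5|11)=+1, (3|11)=+1; sign (−1)^1·+1^-1·+1^-1 = -1.
(a,b)_3: α=0, u≡2; β=4, v≡1 (mod 3); (2|3)=-1, (1|3)=+1; sign (−1)^0·-1^4·+1^0 = +1.
(a,b)_7: α=1, u≡4; β=1, v≡6 (mod 7); (4|7)=+1, (6|7)=-1; sign (−1)^1·+1^1·-1^1 = +1.
(6545, 1309 / ℚ) ramifies at {11, 17}: a division algebra.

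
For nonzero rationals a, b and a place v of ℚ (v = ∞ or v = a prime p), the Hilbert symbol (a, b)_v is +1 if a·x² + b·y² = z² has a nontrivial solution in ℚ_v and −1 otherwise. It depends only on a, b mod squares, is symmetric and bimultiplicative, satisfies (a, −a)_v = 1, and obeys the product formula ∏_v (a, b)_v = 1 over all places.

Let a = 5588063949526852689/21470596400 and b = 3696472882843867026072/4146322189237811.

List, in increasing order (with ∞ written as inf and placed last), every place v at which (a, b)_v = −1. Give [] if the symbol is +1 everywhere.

(a, b) ≡ (11, 53922) mod (ℚ^×)²; places V = {2, 3, 5, 7, 11, 17, 19, 43, 47, ∞}.
(a,b)_2: α=-4, β=3; u≡3, v≡1 (mod 8); ε(u)ε(v)=1·0, αω(v)=-4·0, βω(u)=3·1; sum ≡ 1  ⇒  -1.
(a,b)_43: α=2, u≡38; β=3, v≡32 (mod 43); (38|43)=+1, (32|43)=-1; sign (−1)^0·+1^3·-1^2 = +1.
(a,b)_7: α=4, u≡1; β=0, v≡2 (mod 7); (1|7)=+1, (2|7)=+1; sign (−1)^0·+1^0·+1^4 = +1.
(a,b)_11: α=-1, u≡1; β=-3, v≡2 (mod 11); (1|11)=+1, (2|11)=-1; sign (−1)^1·+1^-3·-1^-1 = +1.
(a,b)_17: α=0, u≡11; β=-2, v≡15 (mod 17); (11|17)=-1, (15|17)=+1; sign (−1)^0·-1^-2·+1^0 = +1.
(a,b)_5: α=-2, u≡4; β=0, v≡2 (mod 5); (4|5)=+1, (2|5)=-1; sign (−1)^0·+1^0·-1^-2 = +1.
(a,b)_∞: sgn(11)=+, sgn(53922)=+, so +1.
(a,b)_47: α=-4, u≡13; β=-6, v≡39 (mod 47); (13|47)=-1, (39|47)=-1; sign (−1)^0·-1^-6·-1^-4 = +1.
(a,b)_19: α=2, u≡4; β=3, v≡4 (mod 19); (4|19)=+1, (4|19)=+1; sign (−1)^0·+1^3·+1^2 = +1.
(a,b)_3: α=20, u≡2; β=25, v≡1 (mod 3); (2|3)=-1, (1|3)=+1; sign (−1)^0·-1^25·+1^20 = -1.
|Ram(11, 53922)| = 2, even; anisotropic at {2, 3}.

[2, 3]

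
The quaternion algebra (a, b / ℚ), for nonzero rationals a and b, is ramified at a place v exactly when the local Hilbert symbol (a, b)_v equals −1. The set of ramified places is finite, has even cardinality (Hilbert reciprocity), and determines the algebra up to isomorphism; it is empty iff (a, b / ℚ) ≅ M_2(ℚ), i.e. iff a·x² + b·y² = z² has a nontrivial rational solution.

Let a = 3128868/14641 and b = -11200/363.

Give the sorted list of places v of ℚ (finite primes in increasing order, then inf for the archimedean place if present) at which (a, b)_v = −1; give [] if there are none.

[3, 29]

(a, b) ≡ (1073, -21) mod (ℚ^×)²; places V = {2, 3, 5, 7, 11, 29, 37, ∞}.
(a,b)_7: α=0, u≡2; β=1, v≡4 (mod 7); (2|7)=+1, (4|7)=+1; sign (−1)^0·+1^1·+1^0 = +1.
(a,b)_2: α=2, β=6; u≡1, v≡3 (mod 8); ε(u)ε(v)=0·1, αω(v)=2·1, βω(u)=6·0; sum ≡ 0  ⇒  +1.
(a,b)_37: α=1, u≡5; β=0, v≡9 (mod 37); (5|37)=-1, (9|37)=+1; sign (−1)^0·-1^0·+1^1 = +1.
(a,b)_∞: sgn(1073)=+, sgn(-21)=−, so +1.
(a,b)_11: α=-4, u≡6; β=-2, v≡3 (mod 11); (6|11)=-1, (3|11)=+1; sign (−1)^0·-1^-2·+1^-4 = +1.
(a,b)_29: α=1, u≡26; β=0, v≡17 (mod 29); (26|29)=-1, (17|29)=-1; sign (−1)^0·-1^0·-1^1 = -1.
(a,b)_5: α=0, u≡3; β=2, v≡4 (mod 5); (3|5)=-1, (4|5)=+1; sign (−1)^0·-1^2·+1^0 = +1.
(a,b)_3: α=6, u≡2; β=-1, v≡2 (mod 3); (2|3)=-1, (2|3)=-1; sign (−1)^0·-1^-1·-1^6 = -1.
|Ram(1073, -21)| = 2, even; anisotropic at {3, 29}.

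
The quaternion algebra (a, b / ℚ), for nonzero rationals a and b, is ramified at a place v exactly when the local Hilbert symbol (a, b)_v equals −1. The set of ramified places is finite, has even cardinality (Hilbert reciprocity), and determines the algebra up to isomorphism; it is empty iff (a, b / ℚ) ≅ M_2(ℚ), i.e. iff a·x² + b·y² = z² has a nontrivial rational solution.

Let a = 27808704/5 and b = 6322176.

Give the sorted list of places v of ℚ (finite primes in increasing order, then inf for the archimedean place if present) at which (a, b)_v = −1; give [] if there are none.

[3, 19]

Mod squares: a ≡ 1995, b ≡ 14. Check v ∈ {∞, 2, 3, 5, 7, 11, 19}.
v=7: a=7^1·(≡5), b=7^3·(≡1) mod 7; (5|7)=-1, (1|7)=+1; (−1)^{1·3·3}·(-1)^3·(+1)^1 = +1.
v=∞: 1995 > 0 and 14 > 0  ⇒  (a,b)_∞ = +1.
v=2: v_2(a)=6, v_2(b)=11; units ≡ 3, 7 (mod 8); ε·ε+αω+βω = 1·1+6·0+11·1 ≡ 0  ⇒  (a,b)_2 = +1.
v=3: a=3^3·(≡2), b=3^2·(≡2) mod 3; (2|3)=-1, (2|3)=-1; (−1)^{3·2·1}·(-1)^2·(-1)^3 = -1.
v=5: a=5^-1·(≡4), b=5^0·(≡1) mod 5; (4|5)=+1, (1|5)=+1; (−1)^{-1·0·2}·(+1)^0·(+1)^-1 = +1.
v=11: a=11^2·(≡9), b=11^0·(≡3) mod 11; (9|11)=+1, (3|11)=+1; (−1)^{2·0·5}·(+1)^0·(+1)^2 = +1.
v=19: a=19^1·(≡13), b=19^0·(≡2) mod 19; (13|19)=-1, (2|19)=-1; (−1)^{1·0·9}·(-1)^0·(-1)^1 = -1.
|Ram(1995, 14)| = 2, even; anisotropic at {3, 19}.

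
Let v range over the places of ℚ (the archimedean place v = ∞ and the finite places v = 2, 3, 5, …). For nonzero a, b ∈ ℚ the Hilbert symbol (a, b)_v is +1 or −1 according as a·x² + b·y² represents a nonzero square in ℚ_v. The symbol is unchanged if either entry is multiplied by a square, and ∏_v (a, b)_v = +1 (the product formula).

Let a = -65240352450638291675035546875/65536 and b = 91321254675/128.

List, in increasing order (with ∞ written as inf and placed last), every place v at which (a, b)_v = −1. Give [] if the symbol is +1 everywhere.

[2, 19, 31, 41]

Mod squares: a ≡ -19, b ≡ 338086. Check v ∈ {∞, 2, 3, 5, 7, 11, 19, 31, 41}.
v=31: a=31^2·(≡26), b=31^1·(≡9) mod 31; (26|31)=-1, (9|31)=+1; (−1)^{2·1·15}·(-1)^1·(+1)^2 = -1.
v=2: v_2(a)=-16, v_2(b)=-7; units ≡ 5, 3 (mod 8); ε·ε+αω+βω = 0·1+-16·1+-7·1 ≡ 1  ⇒  (a,b)_2 = -1.
v=11: a=11^2·(≡3), b=11^0·(≡5) mod 11; (3|11)=+1, (5|11)=+1; (−1)^{2·0·5}·(+1)^0·(+1)^2 = +1.
v=41: a=41^2·(≡29), b=41^1·(≡25) mod 41; (29|41)=-1, (25|41)=+1; (−1)^{2·1·20}·(-1)^1·(+1)^2 = -1.
v=7: a=7^12·(≡2), b=7^5·(≡3) mod 7; (2|7)=+1, (3|7)=-1; (−1)^{12·5·3}·(+1)^5·(-1)^12 = +1.
v=5: a=5^8·(≡4), b=5^2·(≡4) mod 5; (4|5)=+1, (4|5)=+1; (−1)^{8·2·2}·(+1)^2·(+1)^8 = +1.
v=∞: -19 < 0 and 338086 > 0  ⇒  (a,b)_∞ = +1.
v=3: a=3^2·(≡2), b=3^2·(≡1) mod 3; (2|3)=-1, (1|3)=+1; (−1)^{2·2·1}·(-1)^2·(+1)^2 = +1.
v=19: a=19^3·(≡15), b=19^1·(≡2) mod 19; (15|19)=-1, (2|19)=-1; (−1)^{3·1·9}·(-1)^1·(-1)^3 = -1.
Ram(-19, 338086) = {2, 19, 31, 41}; no ℚ_2-point on the conic.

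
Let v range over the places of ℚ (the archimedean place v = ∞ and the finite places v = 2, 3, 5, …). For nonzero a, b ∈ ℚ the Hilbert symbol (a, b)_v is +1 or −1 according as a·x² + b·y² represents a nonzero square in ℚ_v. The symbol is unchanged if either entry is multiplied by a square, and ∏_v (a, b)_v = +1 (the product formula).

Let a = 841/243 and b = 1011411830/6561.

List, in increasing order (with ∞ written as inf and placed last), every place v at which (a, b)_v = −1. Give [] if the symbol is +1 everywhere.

(a, b) ≡ (3, 1430) mod (ℚ^×)²; places V = {2, 3, 5, 11, 13, 29, ∞}.
(a,b)_5: α=0, u≡2; β=1, v≡1 (mod 5); (2|5)=-1, (1|5)=+1; sign (−1)^0·-1^1·+1^0 = -1.
(a,b)_13: α=0, u≡1; β=1, v≡2 (mod 13); (1|13)=+1, (2|13)=-1; sign (−1)^0·+1^1·-1^0 = +1.
(a,b)_∞: sgn(3)=+, sgn(1430)=+, so +1.
(a,b)_3: α=-5, u≡1; β=-8, v≡2 (mod 3); (1|3)=+1, (2|3)=-1; sign (−1)^0·+1^-8·-1^-5 = -1.
(a,b)_2: α=0, β=1; u≡3, v≡3 (mod 8); ε(u)ε(v)=1·1, αω(v)=0·1, βω(u)=1·1; sum ≡ 0  ⇒  +1.
(a,b)_11: α=0, u≡5; β=1, v≡1 (mod 11); (5|11)=+1, (1|11)=+1; sign (−1)^0·+1^1·+1^0 = +1.
(a,b)_29: α=2, u≡8; β=4, v≡22 (mod 29); (8|29)=-1, (22|29)=+1; sign (−1)^0·-1^4·+1^2 = +1.
|Ram(3, 1430)| = 2, even; anisotropic at {3, 5}.

[3, 5]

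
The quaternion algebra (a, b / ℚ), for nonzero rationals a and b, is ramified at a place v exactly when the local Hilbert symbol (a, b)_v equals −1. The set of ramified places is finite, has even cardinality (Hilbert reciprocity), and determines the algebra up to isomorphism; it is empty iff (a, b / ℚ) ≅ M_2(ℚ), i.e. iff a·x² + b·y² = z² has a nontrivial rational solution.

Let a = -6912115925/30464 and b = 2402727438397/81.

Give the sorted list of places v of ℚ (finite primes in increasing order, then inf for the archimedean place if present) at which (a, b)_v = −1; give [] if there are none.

Mod squares: a ≡ -323323, b ≡ 13. Check v ∈ {∞, 2, 3, 5, 7, 11, 13, 17, 19, 29}.
v=29: a=29^2·(≡12), b=29^0·(≡7) mod 29; (12|29)=-1, (7|29)=+1; (−1)^{2·0·14}·(-1)^0·(+1)^2 = +1.
v=∞: -323323 < 0 and 13 > 0  ⇒  (a,b)_∞ = +1.
v=2: v_2(a)=-8, v_2(b)=0; units ≡ 5, 5 (mod 8); ε·ε+αω+βω = 0·0+-8·1+0·1 ≡ 0  ⇒  (a,b)_2 = +1.
v=13: a=13^1·(≡2), b=13^1·(≡3) mod 13; (2|13)=-1, (3|13)=+1; (−1)^{1·1·6}·(-1)^1·(+1)^1 = -1.
v=19: a=19^1·(≡4), b=19^2·(≡18) mod 19; (4|19)=+1, (18|19)=-1; (−1)^{1·2·9}·(+1)^2·(-1)^1 = -1.
v=7: a=7^-1·(≡4), b=7^0·(≡5) mod 7; (4|7)=+1, (5|7)=-1; (−1)^{-1·0·3}·(+1)^0·(-1)^-1 = -1.
v=3: a=3^0·(≡2), b=3^-4·(≡1) mod 3; (2|3)=-1, (1|3)=+1; (−1)^{0·-4·1}·(-1)^-4·(+1)^0 = +1.
v=17: a=17^-1·(≡16), b=17^2·(≡15) mod 17; (16|17)=+1, (15|17)=+1; (−1)^{-1·2·8}·(+1)^2·(+1)^-1 = +1.
v=5: a=5^2·(≡2), b=5^0·(≡2) mod 5; (2|5)=-1, (2|5)=-1; (−1)^{2·0·2}·(-1)^0·(-1)^2 = +1.
v=11: a=11^3·(≡7), b=11^6·(≡8) mod 11; (7|11)=-1, (8|11)=-1; (−1)^{3·6·5}·(-1)^6·(-1)^3 = -1.
(-323323, 13 / ℚ) ramifies at {7, 11, 13, 19}: a division algebra.

[7, 11, 13, 19]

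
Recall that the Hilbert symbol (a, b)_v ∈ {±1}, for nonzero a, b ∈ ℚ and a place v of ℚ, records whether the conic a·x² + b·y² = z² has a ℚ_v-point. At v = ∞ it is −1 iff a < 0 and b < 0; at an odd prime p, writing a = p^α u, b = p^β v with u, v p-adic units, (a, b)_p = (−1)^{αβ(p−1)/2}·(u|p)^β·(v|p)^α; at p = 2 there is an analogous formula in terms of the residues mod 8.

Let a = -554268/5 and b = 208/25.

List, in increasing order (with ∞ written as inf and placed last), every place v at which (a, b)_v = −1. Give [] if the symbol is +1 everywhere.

[5, 11, 13, 19]

(a, b) ≡ (-692835, 13) mod (ℚ^×)²; places V = {2, 3, 5, 11, 13, 17, 19, ∞}.
(a,b)_17: α=1, u≡14; β=0, v≡9 (mod 17); (14|17)=-1, (9|17)=+1; sign (−1)^0·-1^0·+1^1 = +1.
(a,b)_19: α=1, u≡10; β=0, v≡3 (mod 19); (10|19)=-1, (3|19)=-1; sign (−1)^0·-1^0·-1^1 = -1.
(a,b)_11: α=1, u≡5; β=0, v≡7 (mod 11); (5|11)=+1, (7|11)=-1; sign (−1)^0·+1^0·-1^1 = -1.
(a,b)_2: α=2, β=4; u≡5, v≡5 (mod 8); ε(u)ε(v)=0·0, αω(v)=2·1, βω(u)=4·1; sum ≡ 0  ⇒  +1.
(a,b)_5: α=-1, u≡2; β=-2, v≡3 (mod 5); (2|5)=-1, (3|5)=-1; sign (−1)^0·-1^-2·-1^-1 = -1.
(a,b)_13: α=1, u≡6; β=1, v≡10 (mod 13); (6|13)=-1, (10|13)=+1; sign (−1)^0·-1^1·+1^1 = -1.
(a,b)_∞: sgn(-692835)=−, sgn(13)=+, so +1.
(a,b)_3: α=1, u≡1; β=0, v≡1 (mod 3); (1|3)=+1, (1|3)=+1; sign (−1)^0·+1^0·+1^1 = +1.
|Ram(-692835, 13)| = 4, even; anisotropic at {5, 11, 13, 19}.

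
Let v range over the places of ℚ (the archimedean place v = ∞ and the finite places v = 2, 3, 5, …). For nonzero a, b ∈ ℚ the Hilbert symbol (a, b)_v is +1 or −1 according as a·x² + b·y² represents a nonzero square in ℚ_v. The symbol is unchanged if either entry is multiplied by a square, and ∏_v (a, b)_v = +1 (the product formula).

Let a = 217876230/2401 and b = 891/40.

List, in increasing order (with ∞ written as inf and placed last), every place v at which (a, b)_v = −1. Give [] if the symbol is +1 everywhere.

[5, 11, 13, 19]

Mod squares: a ≡ 2470, b ≡ 110. Check v ∈ {∞, 2, 3, 5, 7, 11, 13, 19}.
v=∞: 2470 > 0 and 110 > 0  ⇒  (a,b)_∞ = +1.
v=13: a=13^1·(≡5), b=13^0·(≡7) mod 13; (5|13)=-1, (7|13)=-1; (−1)^{1·0·6}·(-1)^0·(-1)^1 = -1.
v=3: a=3^6·(≡1), b=3^4·(≡2) mod 3; (1|3)=+1, (2|3)=-1; (−1)^{6·4·1}·(+1)^4·(-1)^6 = +1.
v=5: a=5^1·(≡1), b=5^-1·(≡2) mod 5; (1|5)=+1, (2|5)=-1; (−1)^{1·-1·2}·(+1)^-1·(-1)^1 = -1.
v=19: a=19^1·(≡17), b=19^0·(≡18) mod 19; (17|19)=+1, (18|19)=-1; (−1)^{1·0·9}·(+1)^0·(-1)^1 = -1.
v=7: a=7^-4·(≡5), b=7^0·(≡6) mod 7; (5|7)=-1, (6|7)=-1; (−1)^{-4·0·3}·(-1)^0·(-1)^-4 = +1.
v=2: v_2(a)=1, v_2(b)=-3; units ≡ 3, 7 (mod 8); ε·ε+αω+βω = 1·1+1·0+-3·1 ≡ 0  ⇒  (a,b)_2 = +1.
v=11: a=11^2·(≡6), b=11^1·(≡10) mod 11; (6|11)=-1, (10|11)=-1; (−1)^{2·1·5}·(-1)^1·(-1)^2 = -1.
(2470, 110 / ℚ) ramifies at {5, 11, 13, 19}: a division algebra.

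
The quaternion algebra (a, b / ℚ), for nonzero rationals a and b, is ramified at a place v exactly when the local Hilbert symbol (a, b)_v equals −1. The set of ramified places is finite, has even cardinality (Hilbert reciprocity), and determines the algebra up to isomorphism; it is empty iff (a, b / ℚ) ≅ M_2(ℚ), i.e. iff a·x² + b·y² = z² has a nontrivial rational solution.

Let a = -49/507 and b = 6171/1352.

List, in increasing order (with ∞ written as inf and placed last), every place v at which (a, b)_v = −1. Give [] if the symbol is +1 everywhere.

[2, 17]

Mod squares: a ≡ -3, b ≡ 102. Check v ∈ {∞, 2, 3, 7, 11, 13, 17}.
v=13: a=13^-2·(≡1), b=13^-2·(≡6) mod 13; (1|13)=+1, (6|13)=-1; (−1)^{-2·-2·6}·(+1)^-2·(-1)^-2 = +1.
v=11: a=11^0·(≡6), b=11^2·(≡4) mod 11; (6|11)=-1, (4|11)=+1; (−1)^{0·2·5}·(-1)^2·(+1)^0 = +1.
v=3: a=3^-1·(≡2), b=3^1·(≡1) mod 3; (2|3)=-1, (1|3)=+1; (−1)^{-1·1·1}·(-1)^1·(+1)^-1 = +1.
v=7: a=7^2·(≡2), b=7^0·(≡4) mod 7; (2|7)=+1, (4|7)=+1; (−1)^{2·0·3}·(+1)^0·(+1)^2 = +1.
v=∞: -3 < 0 and 102 > 0  ⇒  (a,b)_∞ = +1.
v=2: v_2(a)=0, v_2(b)=-3; units ≡ 5, 3 (mod 8); ε·ε+αω+βω = 0·1+0·1+-3·1 ≡ 1  ⇒  (a,b)_2 = -1.
v=17: a=17^0·(≡5), b=17^1·(≡12) mod 17; (5|17)=-1, (12|17)=-1; (−1)^{0·1·8}·(-1)^1·(-1)^0 = -1.
Ram(-3, 102) = {2, 17}; no ℚ_2-point on the conic.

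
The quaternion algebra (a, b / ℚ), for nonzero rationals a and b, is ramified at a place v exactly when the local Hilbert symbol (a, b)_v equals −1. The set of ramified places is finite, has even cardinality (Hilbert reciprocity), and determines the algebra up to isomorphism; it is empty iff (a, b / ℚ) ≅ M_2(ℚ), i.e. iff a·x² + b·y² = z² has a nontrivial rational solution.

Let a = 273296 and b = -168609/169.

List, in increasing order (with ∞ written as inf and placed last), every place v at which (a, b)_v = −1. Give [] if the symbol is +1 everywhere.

[3, 29, 31, 37]

Mod squares: a ≡ 17081, b ≡ -3441. Check v ∈ {∞, 2, 3, 7, 13, 19, 29, 31, 37}.
v=37: a=37^0·(≡14), b=37^1·(≡5) mod 37; (14|37)=-1, (5|37)=-1; (−1)^{0·1·18}·(-1)^1·(-1)^0 = -1.
v=7: a=7^0·(≡2), b=7^2·(≡3) mod 7; (2|7)=+1, (3|7)=-1; (−1)^{0·2·3}·(+1)^2·(-1)^0 = +1.
v=29: a=29^1·(≡28), b=29^0·(≡18) mod 29; (28|29)=+1, (18|29)=-1; (−1)^{1·0·14}·(+1)^0·(-1)^1 = -1.
v=2: v_2(a)=4, v_2(b)=0; units ≡ 1, 7 (mod 8); ε·ε+αω+βω = 0·1+4·0+0·0 ≡ 0  ⇒  (a,b)_2 = +1.
v=13: a=13^0·(≡10), b=13^-2·(≡1) mod 13; (10|13)=+1, (1|13)=+1; (−1)^{0·-2·6}·(+1)^-2·(+1)^0 = +1.
v=19: a=19^1·(≡1), b=19^0·(≡11) mod 19; (1|19)=+1, (11|19)=+1; (−1)^{1·0·9}·(+1)^0·(+1)^1 = +1.
v=3: a=3^0·(≡2), b=3^1·(≡2) mod 3; (2|3)=-1, (2|3)=-1; (−1)^{0·1·1}·(-1)^1·(-1)^0 = -1.
v=∞: 17081 > 0 and -3441 < 0  ⇒  (a,b)_∞ = +1.
v=31: a=31^1·(≡12), b=31^1·(≡30) mod 31; (12|31)=-1, (30|31)=-1; (−1)^{1·1·15}·(-1)^1·(-1)^1 = -1.
(17081, -3441 / ℚ) ramifies at {3, 29, 31, 37}: a division algebra.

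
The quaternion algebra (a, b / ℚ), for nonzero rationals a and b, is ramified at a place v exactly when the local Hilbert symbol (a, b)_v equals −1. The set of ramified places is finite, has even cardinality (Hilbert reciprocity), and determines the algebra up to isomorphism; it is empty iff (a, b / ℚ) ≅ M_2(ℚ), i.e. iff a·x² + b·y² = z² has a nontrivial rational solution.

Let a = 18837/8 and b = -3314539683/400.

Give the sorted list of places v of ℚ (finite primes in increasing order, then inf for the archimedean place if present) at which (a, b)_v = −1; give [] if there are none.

[2, 13]

Mod squares: a ≡ 4186, b ≡ -17043. Check v ∈ {∞, 2, 3, 5, 7, 13, 19, 23}.
v=13: a=13^1·(≡4), b=13^1·(≡8) mod 13; (4|13)=+1, (8|13)=-1; (−1)^{1·1·6}·(+1)^1·(-1)^1 = -1.
v=∞: 4186 > 0 and -17043 < 0  ⇒  (a,b)_∞ = +1.
v=2: v_2(a)=-3, v_2(b)=-4; units ≡ 5, 5 (mod 8); ε·ε+αω+βω = 0·0+-3·1+-4·1 ≡ 1  ⇒  (a,b)_2 = -1.
v=23: a=23^1·(≡19), b=23^1·(≡9) mod 23; (19|23)=-1, (9|23)=+1; (−1)^{1·1·11}·(-1)^1·(+1)^1 = +1.
v=7: a=7^1·(≡3), b=7^4·(≡1) mod 7; (3|7)=-1, (1|7)=+1; (−1)^{1·4·3}·(-1)^4·(+1)^1 = +1.
v=5: a=5^0·(≡4), b=5^-2·(≡2) mod 5; (4|5)=+1, (2|5)=-1; (−1)^{0·-2·2}·(+1)^-2·(-1)^0 = +1.
v=19: a=19^0·(≡1), b=19^1·(≡12) mod 19; (1|19)=+1, (12|19)=-1; (−1)^{0·1·9}·(+1)^1·(-1)^0 = +1.
v=3: a=3^2·(≡1), b=3^5·(≡1) mod 3; (1|3)=+1, (1|3)=+1; (−1)^{2·5·1}·(+1)^5·(+1)^2 = +1.
|Ram(4186, -17043)| = 2, even; anisotropic at {2, 13}.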